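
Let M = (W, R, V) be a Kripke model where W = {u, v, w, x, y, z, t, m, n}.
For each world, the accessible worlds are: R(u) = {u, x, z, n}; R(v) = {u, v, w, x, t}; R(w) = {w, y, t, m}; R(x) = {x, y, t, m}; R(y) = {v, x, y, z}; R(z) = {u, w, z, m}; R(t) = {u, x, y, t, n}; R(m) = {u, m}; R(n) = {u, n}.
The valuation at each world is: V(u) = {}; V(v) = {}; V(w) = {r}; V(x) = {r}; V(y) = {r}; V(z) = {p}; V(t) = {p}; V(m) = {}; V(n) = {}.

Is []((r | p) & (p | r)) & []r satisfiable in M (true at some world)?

Recall that []ψ holds at a world iff ψ holds at every accessible world, and <>ψ holds iff ψ holds at some accessible world.
Let φ = []((r | p) & (p | r)) & []r. Evaluate φ at each world:
  u (successors {u, x, z, n}): φ is false.
  v (successors {u, v, w, x, t}): φ is false.
  w (successors {w, y, t, m}): φ is false.
  x (successors {x, y, t, m}): φ is false.
  y (successors {v, x, y, z}): φ is false.
  z (successors {u, w, z, m}): φ is false.
  t (successors {u, x, y, t, n}): φ is false.
  m (successors {u, m}): φ is false.
  n (successors {u, n}): φ is false.
For instance, at v:
  At v: []((r | p) & (p | r)) is false, []r is false, so []((r | p) & (p | r)) & []r is false.
    At v: []((r | p) & (p | r)) requires (r | p) & (p | r) at every successor {u, v, w, x, t}.
      (r | p) & (p | r) fails at u, so []((r | p) & (p | r)) is false at v.
    At v: []r requires r at every successor {u, v, w, x, t}.
      r fails at u, so []r is false at v.

No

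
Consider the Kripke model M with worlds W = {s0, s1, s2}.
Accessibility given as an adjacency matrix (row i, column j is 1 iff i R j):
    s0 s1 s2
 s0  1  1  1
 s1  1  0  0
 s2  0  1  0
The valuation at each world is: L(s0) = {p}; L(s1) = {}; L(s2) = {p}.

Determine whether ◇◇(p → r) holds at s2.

At s2: ◇◇(p → r) requires ◇(p → r) at some successor in {s1}.
  At s1: ◇(p → r) is false.
So ◇◇(p → r) is false at s2.

No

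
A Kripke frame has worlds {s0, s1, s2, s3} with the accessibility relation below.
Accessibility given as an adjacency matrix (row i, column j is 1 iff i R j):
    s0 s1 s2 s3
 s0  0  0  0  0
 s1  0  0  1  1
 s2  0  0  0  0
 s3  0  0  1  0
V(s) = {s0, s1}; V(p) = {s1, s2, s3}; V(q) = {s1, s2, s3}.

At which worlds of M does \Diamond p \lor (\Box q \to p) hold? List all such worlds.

s1, s2, s3

Let φ = \Diamond p \lor (\Box q \to p). Evaluate φ at each world:
  s0 (successors ∅): φ is false.
  s1 (successors {s2, s3}): φ is true.
  s2 (successors ∅): φ is true.
  s3 (successors {s2}): φ is true.
For instance, at s3:
  At s3: \Diamond p is true, \Box q \to p is true, so \Diamond p \lor (\Box q \to p) is true.
    At s3: \Diamond p requires p at some successor in {s2}.
      p holds at s2, so \Diamond p is true at s3.
    At s3: \Box q is true, p is true, so \Box q \to p is true.
      At s3: \Box q requires q at every successor {s2}.
        At s2: q is true.
      So \Box q is true at s3.
Satisfying worlds: {s1, s2, s3}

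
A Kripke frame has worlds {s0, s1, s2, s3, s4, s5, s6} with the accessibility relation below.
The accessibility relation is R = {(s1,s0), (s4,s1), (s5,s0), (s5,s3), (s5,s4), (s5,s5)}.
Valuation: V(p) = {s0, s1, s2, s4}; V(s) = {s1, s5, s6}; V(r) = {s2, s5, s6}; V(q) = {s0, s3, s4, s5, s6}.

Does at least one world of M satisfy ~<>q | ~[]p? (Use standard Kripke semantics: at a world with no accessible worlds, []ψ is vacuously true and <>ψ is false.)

Recall that []ψ holds at a world iff ψ holds at every accessible world, and <>ψ holds iff ψ holds at some accessible world.
Let φ = ~<>q | ~[]p. Evaluate φ at each world:
  s0 (successors ∅): φ is true.
  s1 (successors {s0}): φ is false.
  s2 (successors ∅): φ is true.
  s3 (successors ∅): φ is true.
  s4 (successors {s1}): φ is true.
  s5 (successors {s0, s3, s4, s5}): φ is true.
  s6 (successors ∅): φ is true.
Detail at s0 (witness):
  At s0: ~<>q is true, ~[]p is false, so ~<>q | ~[]p is true.
    At s0: <>q is false, so ~<>q is true.
      At s0: no accessible worlds, so <>q is false.
    At s0: []p is true, so ~[]p is false.
      At s0: no accessible worlds, so []p holds vacuously.

Yes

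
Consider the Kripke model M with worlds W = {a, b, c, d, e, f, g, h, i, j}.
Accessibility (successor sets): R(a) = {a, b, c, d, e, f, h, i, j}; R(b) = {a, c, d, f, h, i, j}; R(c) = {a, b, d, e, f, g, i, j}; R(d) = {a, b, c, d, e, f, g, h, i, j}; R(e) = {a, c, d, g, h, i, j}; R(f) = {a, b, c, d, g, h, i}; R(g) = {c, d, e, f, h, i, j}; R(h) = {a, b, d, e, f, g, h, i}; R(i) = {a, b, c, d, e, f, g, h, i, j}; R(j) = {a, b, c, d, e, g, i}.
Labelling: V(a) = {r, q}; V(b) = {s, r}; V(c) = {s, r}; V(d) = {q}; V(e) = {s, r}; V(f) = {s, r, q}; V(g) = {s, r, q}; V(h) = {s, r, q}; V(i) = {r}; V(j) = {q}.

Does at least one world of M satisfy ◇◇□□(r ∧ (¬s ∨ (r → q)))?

No

Recall that □ψ holds at a world iff ψ holds at every accessible world, and ◇ψ holds iff ψ holds at some accessible world.
Let φ = ◇◇□□(r ∧ (¬s ∨ (r → q))). Evaluate φ at each world:
  a (successors {a, b, c, d, e, f, h, i, j}): φ is false.
  b (successors {a, c, d, f, h, i, j}): φ is false.
  c (successors {a, b, d, e, f, g, i, j}): φ is false.
  d (successors {a, b, c, d, e, f, g, h, i, j}): φ is false.
  e (successors {a, c, d, g, h, i, j}): φ is false.
  f (successors {a, b, c, d, g, h, i}): φ is false.
  g (successors {c, d, e, f, h, i, j}): φ is false.
  h (successors {a, b, d, e, f, g, h, i}): φ is false.
  i (successors {a, b, c, d, e, f, g, h, i, j}): φ is false.
  j (successors {a, b, c, d, e, g, i}): φ is false.
For instance, at d:
  At d: ◇◇□□(r ∧ (¬s ∨ (r → q))) requires ◇□□(r ∧ (¬s ∨ (r → q))) at some successor in {a, b, c, d, e, f, g, h, i, j}.
    At a: ◇□□(r ∧ (¬s ∨ (r → q))) is false.
    At b: ◇□□(r ∧ (¬s ∨ (r → q))) is false.
    At c: ◇□□(r ∧ (¬s ∨ (r → q))) is false.
    At d: ◇□□(r ∧ (¬s ∨ (r → q))) is false.
    At e: ◇□□(r ∧ (¬s ∨ (r → q))) is false.
    At f: ◇□□(r ∧ (¬s ∨ (r → q))) is false.
    At g: ◇□□(r ∧ (¬s ∨ (r → q))) is false.
    At h: ◇□□(r ∧ (¬s ∨ (r → q))) is false.
    At i: ◇□□(r ∧ (¬s ∨ (r → q))) is false.
    At j: ◇□□(r ∧ (¬s ∨ (r → q))) is false.
  So ◇◇□□(r ∧ (¬s ∨ (r → q))) is false at d.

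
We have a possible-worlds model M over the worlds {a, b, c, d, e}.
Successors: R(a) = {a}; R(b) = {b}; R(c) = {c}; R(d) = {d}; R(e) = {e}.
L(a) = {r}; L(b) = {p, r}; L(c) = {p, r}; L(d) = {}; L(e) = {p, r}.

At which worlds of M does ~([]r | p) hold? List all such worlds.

Let φ = ~([]r | p). Evaluate φ at each world:
  a (successors {a}): φ is false.
  b (successors {b}): φ is false.
  c (successors {c}): φ is false.
  d (successors {d}): φ is true.
  e (successors {e}): φ is false.
For instance, at c:
  At c: []r | p is true, so ~([]r | p) is false.
    At c: []r is true, p is true, so []r | p is true.
      At c: []r requires r at every successor {c}.
        At c: r is true.
      So []r is true at c.
Satisfying worlds: {d}

d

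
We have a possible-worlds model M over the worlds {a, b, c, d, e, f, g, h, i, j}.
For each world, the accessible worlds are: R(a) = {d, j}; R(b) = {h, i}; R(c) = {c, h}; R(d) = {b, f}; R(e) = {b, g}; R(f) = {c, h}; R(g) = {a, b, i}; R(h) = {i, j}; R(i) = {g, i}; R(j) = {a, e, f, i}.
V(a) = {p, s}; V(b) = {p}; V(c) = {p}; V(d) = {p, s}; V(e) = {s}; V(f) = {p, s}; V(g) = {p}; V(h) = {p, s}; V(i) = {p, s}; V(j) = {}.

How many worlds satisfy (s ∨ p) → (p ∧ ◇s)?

Let φ = (s ∨ p) → (p ∧ ◇s). Evaluate φ at each world:
  a (successors {d, j}): φ is true.
  b (successors {h, i}): φ is true.
  c (successors {c, h}): φ is true.
  d (successors {b, f}): φ is true.
  e (successors {b, g}): φ is false.
  f (successors {c, h}): φ is true.
  g (successors {a, b, i}): φ is true.
  h (successors {i, j}): φ is true.
  i (successors {g, i}): φ is true.
  j (successors {a, e, f, i}): φ is true.
For instance, at g:
  At g: s ∨ p is true, p ∧ ◇s is true, so (s ∨ p) → (p ∧ ◇s) is true.
    At g: p is true, ◇s is true, so p ∧ ◇s is true.
      At g: ◇s requires s at some successor in {a, b, i}.
        s holds at a, so ◇s is true at g.
Satisfying worlds: {a, b, c, d, f, g, h, i, j}

9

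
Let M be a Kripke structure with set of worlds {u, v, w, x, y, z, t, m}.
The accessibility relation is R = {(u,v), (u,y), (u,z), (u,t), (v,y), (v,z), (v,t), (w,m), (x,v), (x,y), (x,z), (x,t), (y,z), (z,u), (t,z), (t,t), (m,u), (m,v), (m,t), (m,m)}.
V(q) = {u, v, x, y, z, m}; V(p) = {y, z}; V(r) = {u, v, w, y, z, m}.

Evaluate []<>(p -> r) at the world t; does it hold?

At t: []<>(p -> r) requires <>(p -> r) at every successor {z, t}.
    At z: <>(p -> r) requires p -> r at some successor in {u}.
      p -> r holds at u, so <>(p -> r) is true at z.
    At t: <>(p -> r) requires p -> r at some successor in {z, t}.
      p -> r holds at z, so <>(p -> r) is true at t.
So []<>(p -> r) is true at t.

Yes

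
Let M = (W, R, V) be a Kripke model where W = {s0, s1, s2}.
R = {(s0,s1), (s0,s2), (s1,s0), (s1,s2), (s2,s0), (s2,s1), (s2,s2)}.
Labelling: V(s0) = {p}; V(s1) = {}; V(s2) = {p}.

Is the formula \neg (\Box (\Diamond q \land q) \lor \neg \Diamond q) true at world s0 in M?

At s0: \Box (\Diamond q \land q) \lor \neg \Diamond q is true, so \neg (\Box (\Diamond q \land q) \lor \neg \Diamond q) is false.
  At s0: \Box (\Diamond q \land q) is false, \neg \Diamond q is true, so \Box (\Diamond q \land q) \lor \neg \Diamond q is true.
    At s0: \Box (\Diamond q \land q) requires \Diamond q \land q at every successor {s1, s2}.
      \Diamond q \land q fails at s1, so \Box (\Diamond q \land q) is false at s0.
    At s0: \Diamond q is false, so \neg \Diamond q is true.
      At s0: \Diamond q requires q at some successor in {s1, s2}.
        At s1: q is false.
        At s2: q is false.
      So \Diamond q is false at s0.

No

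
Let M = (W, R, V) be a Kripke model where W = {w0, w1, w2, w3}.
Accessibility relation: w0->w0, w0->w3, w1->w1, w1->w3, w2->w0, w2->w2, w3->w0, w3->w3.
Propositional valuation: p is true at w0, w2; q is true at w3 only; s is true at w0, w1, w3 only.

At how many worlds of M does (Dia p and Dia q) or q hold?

2

Let φ = (Dia p and Dia q) or q. Evaluate φ at each world:
  w0 (successors {w0, w3}): φ is true.
  w1 (successors {w1, w3}): φ is false.
  w2 (successors {w0, w2}): φ is false.
  w3 (successors {w0, w3}): φ is true.
For instance, at w3:
  At w3: Dia p and Dia q is true, q is true, so (Dia p and Dia q) or q is true.
    At w3: Dia p is true, Dia q is true, so Dia p and Dia q is true.
      At w3: Dia p requires p at some successor in {w0, w3}.
        p holds at w0, so Dia p is true at w3.
      At w3: Dia q requires q at some successor in {w0, w3}.
        q holds at w3, so Dia q is true at w3.
Satisfying worlds: {w0, w3}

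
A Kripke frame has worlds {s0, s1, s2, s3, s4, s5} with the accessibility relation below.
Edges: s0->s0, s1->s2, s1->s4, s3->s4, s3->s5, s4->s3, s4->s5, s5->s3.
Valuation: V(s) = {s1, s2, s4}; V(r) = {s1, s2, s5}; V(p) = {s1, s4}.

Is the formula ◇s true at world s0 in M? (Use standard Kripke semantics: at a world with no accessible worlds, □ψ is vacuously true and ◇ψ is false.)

At s0: ◇s requires s at some successor in {s0}.
  At s0: s is false.
So ◇s is false at s0.

No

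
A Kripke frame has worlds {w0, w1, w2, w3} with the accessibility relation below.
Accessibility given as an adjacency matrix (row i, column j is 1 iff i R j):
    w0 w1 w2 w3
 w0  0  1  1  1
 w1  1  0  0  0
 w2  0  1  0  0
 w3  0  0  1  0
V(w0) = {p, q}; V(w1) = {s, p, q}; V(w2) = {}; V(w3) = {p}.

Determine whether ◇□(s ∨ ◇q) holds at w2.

Yes

At w2: ◇□(s ∨ ◇q) requires □(s ∨ ◇q) at some successor in {w1}.
  □(s ∨ ◇q) holds at w1, so ◇□(s ∨ ◇q) is true at w2.
    At w1: □(s ∨ ◇q) requires s ∨ ◇q at every successor {w0}.
      At w0: s ∨ ◇q is true.
    So □(s ∨ ◇q) is true at w1.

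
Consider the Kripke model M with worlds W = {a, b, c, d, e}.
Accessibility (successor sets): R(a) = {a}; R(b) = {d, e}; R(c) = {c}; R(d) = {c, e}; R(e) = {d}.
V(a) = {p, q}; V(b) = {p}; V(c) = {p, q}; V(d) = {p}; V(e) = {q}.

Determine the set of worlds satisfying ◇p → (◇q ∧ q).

a, c

Let φ = ◇p → (◇q ∧ q). Evaluate φ at each world:
  a (successors {a}): φ is true.
  b (successors {d, e}): φ is false.
  c (successors {c}): φ is true.
  d (successors {c, e}): φ is false.
  e (successors {d}): φ is false.
For instance, at d:
  At d: ◇p is true, ◇q ∧ q is false, so ◇p → (◇q ∧ q) is false.
    At d: ◇p requires p at some successor in {c, e}.
      p holds at c, so ◇p is true at d.
    At d: ◇q is true, q is false, so ◇q ∧ q is false.
      At d: ◇q requires q at some successor in {c, e}.
        q holds at c, so ◇q is true at d.
Satisfying worlds: {a, c}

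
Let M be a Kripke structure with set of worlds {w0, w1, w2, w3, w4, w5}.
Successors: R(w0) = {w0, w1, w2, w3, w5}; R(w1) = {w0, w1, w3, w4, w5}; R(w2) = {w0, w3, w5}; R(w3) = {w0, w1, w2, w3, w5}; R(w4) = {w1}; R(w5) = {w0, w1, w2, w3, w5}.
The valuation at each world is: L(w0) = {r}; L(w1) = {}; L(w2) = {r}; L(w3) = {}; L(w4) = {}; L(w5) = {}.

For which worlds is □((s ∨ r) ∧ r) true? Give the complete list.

none

Let φ = □((s ∨ r) ∧ r). Evaluate φ at each world:
  w0 (successors {w0, w1, w2, w3, w5}): φ is false.
  w1 (successors {w0, w1, w3, w4, w5}): φ is false.
  w2 (successors {w0, w3, w5}): φ is false.
  w3 (successors {w0, w1, w2, w3, w5}): φ is false.
  w4 (successors {w1}): φ is false.
  w5 (successors {w0, w1, w2, w3, w5}): φ is false.
For instance, at w1:
  At w1: □((s ∨ r) ∧ r) requires (s ∨ r) ∧ r at every successor {w0, w1, w3, w4, w5}.
    (s ∨ r) ∧ r fails at w1, so □((s ∨ r) ∧ r) is false at w1.
Satisfying worlds: none.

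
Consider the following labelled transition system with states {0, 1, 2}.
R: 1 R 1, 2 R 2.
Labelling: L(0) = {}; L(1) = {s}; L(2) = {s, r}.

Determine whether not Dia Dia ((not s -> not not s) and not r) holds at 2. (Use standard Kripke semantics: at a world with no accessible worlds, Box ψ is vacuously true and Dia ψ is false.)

Yes

At 2: Dia Dia ((not s -> not not s) and not r) is false, so not Dia Dia ((not s -> not not s) and not r) is true.
  At 2: Dia Dia ((not s -> not not s) and not r) requires Dia ((not s -> not not s) and not r) at some successor in {2}.
    At 2: Dia ((not s -> not not s) and not r) is false.
  So Dia Dia ((not s -> not not s) and not r) is false at 2.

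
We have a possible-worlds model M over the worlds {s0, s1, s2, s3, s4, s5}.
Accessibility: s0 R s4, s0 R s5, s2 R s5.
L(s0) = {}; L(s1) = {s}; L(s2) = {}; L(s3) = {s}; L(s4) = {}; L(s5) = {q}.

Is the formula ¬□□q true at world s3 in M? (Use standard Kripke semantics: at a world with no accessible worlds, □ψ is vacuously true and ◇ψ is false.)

Recall that □ψ holds at a world iff ψ holds at every accessible world, and ◇ψ holds iff ψ holds at some accessible world.
At s3: □□q is true, so ¬□□q is false.
  At s3: no accessible worlds, so □□q holds vacuously.

No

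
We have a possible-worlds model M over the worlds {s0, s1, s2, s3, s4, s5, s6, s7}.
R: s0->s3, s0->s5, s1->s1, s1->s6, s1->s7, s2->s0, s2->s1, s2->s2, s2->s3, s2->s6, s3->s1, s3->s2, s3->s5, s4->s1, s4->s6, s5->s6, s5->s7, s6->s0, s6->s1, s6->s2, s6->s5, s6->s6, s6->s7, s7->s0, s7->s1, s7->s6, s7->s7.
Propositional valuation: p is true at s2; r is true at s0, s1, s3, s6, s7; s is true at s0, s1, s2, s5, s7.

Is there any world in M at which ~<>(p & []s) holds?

Yes

Let φ = ~<>(p & []s). Evaluate φ at each world:
  s0 (successors {s3, s5}): φ is true.
  s1 (successors {s1, s6, s7}): φ is true.
  s2 (successors {s0, s1, s2, s3, s6}): φ is true.
  s3 (successors {s1, s2, s5}): φ is true.
  s4 (successors {s1, s6}): φ is true.
  s5 (successors {s6, s7}): φ is true.
  s6 (successors {s0, s1, s2, s5, s6, s7}): φ is true.
  s7 (successors {s0, s1, s6, s7}): φ is true.
Detail at s0 (witness):
  At s0: <>(p & []s) is false, so ~<>(p & []s) is true.
    At s0: <>(p & []s) requires p & []s at some successor in {s3, s5}.
      At s3: p & []s is false.
      At s5: p & []s is false.
    So <>(p & []s) is false at s0.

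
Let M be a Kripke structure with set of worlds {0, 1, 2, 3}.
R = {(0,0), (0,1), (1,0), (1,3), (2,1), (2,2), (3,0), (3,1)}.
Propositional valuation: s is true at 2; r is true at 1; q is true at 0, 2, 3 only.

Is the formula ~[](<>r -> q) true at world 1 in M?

No

At 1: [](<>r -> q) is true, so ~[](<>r -> q) is false.
  At 1: [](<>r -> q) requires <>r -> q at every successor {0, 3}.
      At 0: <>r is true, q is true, so <>r -> q is true.
      At 3: <>r is true, q is true, so <>r -> q is true.
  So [](<>r -> q) is true at 1.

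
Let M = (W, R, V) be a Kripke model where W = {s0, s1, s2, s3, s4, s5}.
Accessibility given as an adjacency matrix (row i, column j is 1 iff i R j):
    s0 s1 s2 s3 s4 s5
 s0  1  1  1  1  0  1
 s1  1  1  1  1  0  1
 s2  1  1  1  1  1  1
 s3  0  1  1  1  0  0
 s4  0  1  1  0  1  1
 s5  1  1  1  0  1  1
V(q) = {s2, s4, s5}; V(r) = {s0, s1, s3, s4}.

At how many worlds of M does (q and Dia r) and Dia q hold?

Recall that Dia ψ holds at a world iff ψ holds at some accessible world.
Let φ = (q and Dia r) and Dia q. Evaluate φ at each world:
  s0 (successors {s0, s1, s2, s3, s5}): φ is false.
  s1 (successors {s0, s1, s2, s3, s5}): φ is false.
  s2 (successors {s0, s1, s2, s3, s4, s5}): φ is true.
  s3 (successors {s1, s2, s3}): φ is false.
  s4 (successors {s1, s2, s4, s5}): φ is true.
  s5 (successors {s0, s1, s2, s4, s5}): φ is true.
For instance, at s1:
  At s1: q and Dia r is false, Dia q is true, so (q and Dia r) and Dia q is false.
    At s1: q is false, Dia r is true, so q and Dia r is false.
      At s1: Dia r requires r at some successor in {s0, s1, s2, s3, s5}.
        r holds at s0, so Dia r is true at s1.
    At s1: Dia q requires q at some successor in {s0, s1, s2, s3, s5}.
      q holds at s2, so Dia q is true at s1.
Satisfying worlds: {s2, s4, s5}

3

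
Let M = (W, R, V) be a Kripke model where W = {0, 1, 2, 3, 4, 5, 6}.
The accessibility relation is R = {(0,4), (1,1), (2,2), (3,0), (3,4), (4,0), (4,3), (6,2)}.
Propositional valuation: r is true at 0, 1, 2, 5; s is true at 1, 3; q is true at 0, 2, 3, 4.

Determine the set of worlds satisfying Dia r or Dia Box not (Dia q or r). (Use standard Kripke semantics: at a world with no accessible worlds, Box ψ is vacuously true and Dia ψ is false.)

1, 2, 3, 4, 6

Recall that Box ψ holds at a world iff ψ holds at every accessible world, and Dia ψ holds iff ψ holds at some accessible world.
Let φ = Dia r or Dia Box not (Dia q or r). Evaluate φ at each world:
  0 (successors {4}): φ is false.
  1 (successors {1}): φ is true.
  2 (successors {2}): φ is true.
  3 (successors {0, 4}): φ is true.
  4 (successors {0, 3}): φ is true.
  5 (successors ∅): φ is false.
  6 (successors {2}): φ is true.
For instance, at 1:
  At 1: Dia r is true, Dia Box not (Dia q or r) is false, so Dia r or Dia Box not (Dia q or r) is true.
    At 1: Dia r requires r at some successor in {1}.
      r holds at 1, so Dia r is true at 1.
    At 1: Dia Box not (Dia q or r) requires Box not (Dia q or r) at some successor in {1}.
      At 1: Box not (Dia q or r) is false.
    So Dia Box not (Dia q or r) is false at 1.
Satisfying worlds: {1, 2, 3, 4, 6}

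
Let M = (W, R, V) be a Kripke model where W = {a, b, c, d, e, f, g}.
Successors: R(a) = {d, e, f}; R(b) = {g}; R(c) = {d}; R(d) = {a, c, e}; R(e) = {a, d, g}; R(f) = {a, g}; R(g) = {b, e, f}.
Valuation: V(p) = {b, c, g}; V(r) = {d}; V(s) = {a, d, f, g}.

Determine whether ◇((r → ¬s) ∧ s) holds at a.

Yes

At a: ◇((r → ¬s) ∧ s) requires (r → ¬s) ∧ s at some successor in {d, e, f}.
  (r → ¬s) ∧ s holds at f, so ◇((r → ¬s) ∧ s) is true at a.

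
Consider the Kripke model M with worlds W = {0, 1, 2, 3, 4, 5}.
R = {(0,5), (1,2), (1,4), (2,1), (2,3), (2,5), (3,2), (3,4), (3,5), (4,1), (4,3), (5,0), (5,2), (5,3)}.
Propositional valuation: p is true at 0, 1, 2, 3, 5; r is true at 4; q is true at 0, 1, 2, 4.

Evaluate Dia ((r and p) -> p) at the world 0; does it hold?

At 0: Dia ((r and p) -> p) requires (r and p) -> p at some successor in {5}.
  (r and p) -> p holds at 5, so Dia ((r and p) -> p) is true at 0.

Yes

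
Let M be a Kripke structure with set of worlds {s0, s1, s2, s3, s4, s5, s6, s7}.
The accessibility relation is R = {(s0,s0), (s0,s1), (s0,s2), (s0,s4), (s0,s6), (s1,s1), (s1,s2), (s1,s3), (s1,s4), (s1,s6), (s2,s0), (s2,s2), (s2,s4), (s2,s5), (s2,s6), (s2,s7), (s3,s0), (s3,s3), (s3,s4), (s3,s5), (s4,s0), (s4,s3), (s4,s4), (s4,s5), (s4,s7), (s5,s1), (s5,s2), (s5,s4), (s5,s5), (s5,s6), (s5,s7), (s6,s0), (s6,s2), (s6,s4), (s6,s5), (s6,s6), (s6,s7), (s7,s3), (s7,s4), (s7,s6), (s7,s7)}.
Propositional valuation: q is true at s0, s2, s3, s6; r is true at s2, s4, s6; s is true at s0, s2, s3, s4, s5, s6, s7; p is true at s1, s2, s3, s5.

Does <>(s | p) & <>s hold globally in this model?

Recall that <>ψ holds at a world iff ψ holds at some accessible world.
Let φ = <>(s | p) & <>s. Evaluate φ at each world:
  s0 (successors {s0, s1, s2, s4, s6}): φ is true.
  s1 (successors {s1, s2, s3, s4, s6}): φ is true.
  s2 (successors {s0, s2, s4, s5, s6, s7}): φ is true.
  s3 (successors {s0, s3, s4, s5}): φ is true.
  s4 (successors {s0, s3, s4, s5, s7}): φ is true.
  s5 (successors {s1, s2, s4, s5, s6, s7}): φ is true.
  s6 (successors {s0, s2, s4, s5, s6, s7}): φ is true.
  s7 (successors {s3, s4, s6, s7}): φ is true.
For instance, at s0:
  At s0: <>(s | p) is true, <>s is true, so <>(s | p) & <>s is true.
    At s0: <>(s | p) requires s | p at some successor in {s0, s1, s2, s4, s6}.
      s | p holds at s0, so <>(s | p) is true at s0.
    At s0: <>s requires s at some successor in {s0, s1, s2, s4, s6}.
      s holds at s0, so <>s is true at s0.

Yes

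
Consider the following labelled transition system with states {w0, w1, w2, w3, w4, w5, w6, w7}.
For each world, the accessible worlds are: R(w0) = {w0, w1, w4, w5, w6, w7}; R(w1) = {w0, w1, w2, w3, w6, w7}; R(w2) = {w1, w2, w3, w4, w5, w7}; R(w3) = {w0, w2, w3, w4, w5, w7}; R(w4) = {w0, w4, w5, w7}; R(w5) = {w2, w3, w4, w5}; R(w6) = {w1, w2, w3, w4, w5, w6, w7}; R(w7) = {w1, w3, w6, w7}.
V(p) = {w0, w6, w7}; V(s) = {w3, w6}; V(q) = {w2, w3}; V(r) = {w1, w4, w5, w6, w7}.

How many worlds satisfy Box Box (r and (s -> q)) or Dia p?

7

Let φ = Box Box (r and (s -> q)) or Dia p. Evaluate φ at each world:
  w0 (successors {w0, w1, w4, w5, w6, w7}): φ is true.
  w1 (successors {w0, w1, w2, w3, w6, w7}): φ is true.
  w2 (successors {w1, w2, w3, w4, w5, w7}): φ is true.
  w3 (successors {w0, w2, w3, w4, w5, w7}): φ is true.
  w4 (successors {w0, w4, w5, w7}): φ is true.
  w5 (successors {w2, w3, w4, w5}): φ is false.
  w6 (successors {w1, w2, w3, w4, w5, w6, w7}): φ is true.
  w7 (successors {w1, w3, w6, w7}): φ is true.
For instance, at w6:
  At w6: Box Box (r and (s -> q)) is false, Dia p is true, so Box Box (r and (s -> q)) or Dia p is true.
    At w6: Box Box (r and (s -> q)) requires Box (r and (s -> q)) at every successor {w1, w2, w3, w4, w5, w6, w7}.
      Box (r and (s -> q)) fails at w1, so Box Box (r and (s -> q)) is false at w6.
    At w6: Dia p requires p at some successor in {w1, w2, w3, w4, w5, w6, w7}.
      p holds at w6, so Dia p is true at w6.
Satisfying worlds: {w0, w1, w2, w3, w4, w6, w7}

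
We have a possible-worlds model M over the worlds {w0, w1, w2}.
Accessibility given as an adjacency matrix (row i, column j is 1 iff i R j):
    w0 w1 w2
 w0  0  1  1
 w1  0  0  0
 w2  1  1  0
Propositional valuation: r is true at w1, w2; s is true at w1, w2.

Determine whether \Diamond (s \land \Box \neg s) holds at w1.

No

At w1: no accessible worlds, so \Diamond (s \land \Box \neg s) is false.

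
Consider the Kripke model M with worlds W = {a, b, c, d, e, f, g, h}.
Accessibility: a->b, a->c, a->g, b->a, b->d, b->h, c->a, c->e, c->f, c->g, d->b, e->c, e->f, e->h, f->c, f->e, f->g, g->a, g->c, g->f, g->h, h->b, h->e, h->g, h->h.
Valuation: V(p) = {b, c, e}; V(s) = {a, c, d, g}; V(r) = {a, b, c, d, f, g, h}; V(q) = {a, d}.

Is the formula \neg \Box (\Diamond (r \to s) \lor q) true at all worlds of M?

Let φ = \neg \Box (\Diamond (r \to s) \lor q). Evaluate φ at each world:
  a (successors {b, c, g}): φ is false.
  b (successors {a, d, h}): φ is false.
  c (successors {a, e, f, g}): φ is false.
  d (successors {b}): φ is false.
  e (successors {c, f, h}): φ is false.
  f (successors {c, e, g}): φ is false.
  g (successors {a, c, f, h}): φ is false.
  h (successors {b, e, g, h}): φ is false.
Detail at a (counterexample):
  At a: \Box (\Diamond (r \to s) \lor q) is true, so \neg \Box (\Diamond (r \to s) \lor q) is false.
    At a: \Box (\Diamond (r \to s) \lor q) requires \Diamond (r \to s) \lor q at every successor {b, c, g}.
      At b: \Diamond (r \to s) \lor q is true.
      At c: \Diamond (r \to s) \lor q is true.
      At g: \Diamond (r \to s) \lor q is true.
    So \Box (\Diamond (r \to s) \lor q) is true at a.

No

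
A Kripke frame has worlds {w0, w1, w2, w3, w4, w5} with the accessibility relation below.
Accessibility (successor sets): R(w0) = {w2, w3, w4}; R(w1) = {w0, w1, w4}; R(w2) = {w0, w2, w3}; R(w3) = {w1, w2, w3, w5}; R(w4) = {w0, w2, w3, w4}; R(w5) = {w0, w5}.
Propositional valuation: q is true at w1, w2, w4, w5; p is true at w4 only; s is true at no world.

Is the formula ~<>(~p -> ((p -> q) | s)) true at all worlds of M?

No

Let φ = ~<>(~p -> ((p -> q) | s)). Evaluate φ at each world:
  w0 (successors {w2, w3, w4}): φ is false.
  w1 (successors {w0, w1, w4}): φ is false.
  w2 (successors {w0, w2, w3}): φ is false.
  w3 (successors {w1, w2, w3, w5}): φ is false.
  w4 (successors {w0, w2, w3, w4}): φ is false.
  w5 (successors {w0, w5}): φ is false.
Detail at w0 (counterexample):
  At w0: <>(~p -> ((p -> q) | s)) is true, so ~<>(~p -> ((p -> q) | s)) is false.
    At w0: <>(~p -> ((p -> q) | s)) requires ~p -> ((p -> q) | s) at some successor in {w2, w3, w4}.
      ~p -> ((p -> q) | s) holds at w2, so <>(~p -> ((p -> q) | s)) is true at w0.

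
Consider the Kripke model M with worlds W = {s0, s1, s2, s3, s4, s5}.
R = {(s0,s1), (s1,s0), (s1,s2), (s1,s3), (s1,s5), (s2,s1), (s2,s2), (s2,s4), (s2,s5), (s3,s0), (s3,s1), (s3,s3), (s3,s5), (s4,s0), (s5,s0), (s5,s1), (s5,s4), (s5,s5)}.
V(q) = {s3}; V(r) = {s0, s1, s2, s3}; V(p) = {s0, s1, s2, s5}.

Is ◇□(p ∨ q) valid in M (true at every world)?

Let φ = ◇□(p ∨ q). Evaluate φ at each world:
  s0 (successors {s1}): φ is true.
  s1 (successors {s0, s2, s3, s5}): φ is true.
  s2 (successors {s1, s2, s4, s5}): φ is true.
  s3 (successors {s0, s1, s3, s5}): φ is true.
  s4 (successors {s0}): φ is true.
  s5 (successors {s0, s1, s4, s5}): φ is true.
For instance, at s2:
  At s2: ◇□(p ∨ q) requires □(p ∨ q) at some successor in {s1, s2, s4, s5}.
    □(p ∨ q) holds at s1, so ◇□(p ∨ q) is true at s2.
      At s1: □(p ∨ q) requires p ∨ q at every successor {s0, s2, s3, s5}.
        At s0: p ∨ q is true.
        At s2: p ∨ q is true.
        At s3: p ∨ q is true.
        At s5: p ∨ q is true.
      So □(p ∨ q) is true at s1.

Yes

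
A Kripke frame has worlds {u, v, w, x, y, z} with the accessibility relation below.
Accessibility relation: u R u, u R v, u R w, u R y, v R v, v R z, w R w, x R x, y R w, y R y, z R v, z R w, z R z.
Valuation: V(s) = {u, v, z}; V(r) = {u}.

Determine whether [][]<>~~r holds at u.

Recall that []ψ holds at a world iff ψ holds at every accessible world, and <>ψ holds iff ψ holds at some accessible world.
At u: [][]<>~~r requires []<>~~r at every successor {u, v, w, y}.
  []<>~~r fails at u, so [][]<>~~r is false at u.
    At u: []<>~~r requires <>~~r at every successor {u, v, w, y}.
      <>~~r fails at v, so []<>~~r is false at u.

No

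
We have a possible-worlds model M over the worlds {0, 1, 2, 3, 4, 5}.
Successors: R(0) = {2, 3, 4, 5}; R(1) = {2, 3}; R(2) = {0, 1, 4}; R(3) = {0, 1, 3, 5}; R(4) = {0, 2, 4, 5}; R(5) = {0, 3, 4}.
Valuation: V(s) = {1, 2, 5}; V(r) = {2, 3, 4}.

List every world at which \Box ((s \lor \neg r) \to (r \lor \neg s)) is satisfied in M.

Recall that \Box ψ holds at a world iff ψ holds at every accessible world, and \Diamond ψ holds iff ψ holds at some accessible world.
Let φ = \Box ((s \lor \neg r) \to (r \lor \neg s)). Evaluate φ at each world:
  0 (successors {2, 3, 4, 5}): φ is false.
  1 (successors {2, 3}): φ is true.
  2 (successors {0, 1, 4}): φ is false.
  3 (successors {0, 1, 3, 5}): φ is false.
  4 (successors {0, 2, 4, 5}): φ is false.
  5 (successors {0, 3, 4}): φ is true.
For instance, at 5:
  At 5: \Box ((s \lor \neg r) \to (r \lor \neg s)) requires (s \lor \neg r) \to (r \lor \neg s) at every successor {0, 3, 4}.
    At 0: (s \lor \neg r) \to (r \lor \neg s) is true.
    At 3: (s \lor \neg r) \to (r \lor \neg s) is true.
    At 4: (s \lor \neg r) \to (r \lor \neg s) is true.
  So \Box ((s \lor \neg r) \to (r \lor \neg s)) is true at 5.
Satisfying worlds: {1, 5}

1, 5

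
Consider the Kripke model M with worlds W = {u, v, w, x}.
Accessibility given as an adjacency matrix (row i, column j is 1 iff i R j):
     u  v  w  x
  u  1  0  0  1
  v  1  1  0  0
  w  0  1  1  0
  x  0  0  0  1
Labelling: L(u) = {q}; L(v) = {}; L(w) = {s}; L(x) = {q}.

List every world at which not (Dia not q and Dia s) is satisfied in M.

Let φ = not (Dia not q and Dia s). Evaluate φ at each world:
  u (successors {u, x}): φ is true.
  v (successors {u, v}): φ is true.
  w (successors {v, w}): φ is false.
  x (successors {x}): φ is true.
For instance, at x:
  At x: Dia not q and Dia s is false, so not (Dia not q and Dia s) is true.
    At x: Dia not q is false, Dia s is false, so Dia not q and Dia s is false.
      At x: Dia not q requires not q at some successor in {x}.
        At x: not q is false.
      So Dia not q is false at x.
      At x: Dia s requires s at some successor in {x}.
        At x: s is false.
      So Dia s is false at x.
Satisfying worlds: {u, v, x}

u, v, x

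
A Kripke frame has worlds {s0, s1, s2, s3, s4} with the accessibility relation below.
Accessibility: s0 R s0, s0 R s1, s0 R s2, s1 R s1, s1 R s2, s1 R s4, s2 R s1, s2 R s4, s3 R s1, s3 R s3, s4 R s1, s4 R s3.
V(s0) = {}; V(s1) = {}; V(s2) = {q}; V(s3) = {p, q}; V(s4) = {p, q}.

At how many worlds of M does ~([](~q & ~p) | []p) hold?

Let φ = ~([](~q & ~p) | []p). Evaluate φ at each world:
  s0 (successors {s0, s1, s2}): φ is true.
  s1 (successors {s1, s2, s4}): φ is true.
  s2 (successors {s1, s4}): φ is true.
  s3 (successors {s1, s3}): φ is true.
  s4 (successors {s1, s3}): φ is true.
For instance, at s0:
  At s0: [](~q & ~p) | []p is false, so ~([](~q & ~p) | []p) is true.
    At s0: [](~q & ~p) is false, []p is false, so [](~q & ~p) | []p is false.
      At s0: [](~q & ~p) requires ~q & ~p at every successor {s0, s1, s2}.
        ~q & ~p fails at s2, so [](~q & ~p) is false at s0.
      At s0: []p requires p at every successor {s0, s1, s2}.
        p fails at s0, so []p is false at s0.
Satisfying worlds: {s0, s1, s2, s3, s4}

5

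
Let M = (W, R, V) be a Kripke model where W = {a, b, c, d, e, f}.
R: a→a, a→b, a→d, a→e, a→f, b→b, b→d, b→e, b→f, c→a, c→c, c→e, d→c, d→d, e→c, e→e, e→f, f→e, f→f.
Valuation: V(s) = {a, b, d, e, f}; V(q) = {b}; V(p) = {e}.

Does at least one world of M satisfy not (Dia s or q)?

No

Let φ = not (Dia s or q). Evaluate φ at each world:
  a (successors {a, b, d, e, f}): φ is false.
  b (successors {b, d, e, f}): φ is false.
  c (successors {a, c, e}): φ is false.
  d (successors {c, d}): φ is false.
  e (successors {c, e, f}): φ is false.
  f (successors {e, f}): φ is false.
For instance, at e:
  At e: Dia s or q is true, so not (Dia s or q) is false.
    At e: Dia s is true, q is false, so Dia s or q is true.
      At e: Dia s requires s at some successor in {c, e, f}.
        s holds at e, so Dia s is true at e.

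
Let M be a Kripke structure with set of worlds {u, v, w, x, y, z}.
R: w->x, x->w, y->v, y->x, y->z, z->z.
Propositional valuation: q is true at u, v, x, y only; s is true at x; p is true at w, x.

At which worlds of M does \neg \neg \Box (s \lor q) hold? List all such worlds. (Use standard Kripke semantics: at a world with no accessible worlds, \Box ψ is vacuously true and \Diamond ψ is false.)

Recall that \Box ψ holds at a world iff ψ holds at every accessible world, and \Diamond ψ holds iff ψ holds at some accessible world.
Let φ = \neg \neg \Box (s \lor q). Evaluate φ at each world:
  u (successors ∅): φ is true.
  v (successors ∅): φ is true.
  w (successors {x}): φ is true.
  x (successors {w}): φ is false.
  y (successors {v, x, z}): φ is false.
  z (successors {z}): φ is false.
For instance, at z:
  At z: \neg \Box (s \lor q) is true, so \neg \neg \Box (s \lor q) is false.
    At z: \Box (s \lor q) is false, so \neg \Box (s \lor q) is true.
      At z: \Box (s \lor q) requires s \lor q at every successor {z}.
        s \lor q fails at z, so \Box (s \lor q) is false at z.
Satisfying worlds: {u, v, w}

u, v, w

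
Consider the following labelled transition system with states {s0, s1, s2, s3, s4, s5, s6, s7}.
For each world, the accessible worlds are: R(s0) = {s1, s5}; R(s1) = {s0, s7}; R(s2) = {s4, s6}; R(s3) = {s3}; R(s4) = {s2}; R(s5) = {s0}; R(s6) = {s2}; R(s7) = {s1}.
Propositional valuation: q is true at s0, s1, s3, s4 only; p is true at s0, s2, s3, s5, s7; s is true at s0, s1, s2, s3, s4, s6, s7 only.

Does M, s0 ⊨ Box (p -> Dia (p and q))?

At s0: Box (p -> Dia (p and q)) requires p -> Dia (p and q) at every successor {s1, s5}.
    At s1: p is false, Dia (p and q) is true, so p -> Dia (p and q) is true.
      At s1: Dia (p and q) requires p and q at some successor in {s0, s7}.
        p and q holds at s0, so Dia (p and q) is true at s1.
    At s5: p is true, Dia (p and q) is true, so p -> Dia (p and q) is true.
      At s5: Dia (p and q) requires p and q at some successor in {s0}.
        p and q holds at s0, so Dia (p and q) is true at s5.
So Box (p -> Dia (p and q)) is true at s0.

Yes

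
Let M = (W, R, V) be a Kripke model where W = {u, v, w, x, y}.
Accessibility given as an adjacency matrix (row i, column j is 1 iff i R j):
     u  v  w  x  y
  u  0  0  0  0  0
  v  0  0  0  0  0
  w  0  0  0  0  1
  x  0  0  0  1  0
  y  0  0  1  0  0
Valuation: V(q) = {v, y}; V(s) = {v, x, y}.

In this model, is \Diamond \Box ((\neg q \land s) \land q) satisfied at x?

Recall that \Box ψ holds at a world iff ψ holds at every accessible world, and \Diamond ψ holds iff ψ holds at some accessible world.
At x: \Diamond \Box ((\neg q \land s) \land q) requires \Box ((\neg q \land s) \land q) at some successor in {x}.
  At x: \Box ((\neg q \land s) \land q) is false.
So \Diamond \Box ((\neg q \land s) \land q) is false at x.

No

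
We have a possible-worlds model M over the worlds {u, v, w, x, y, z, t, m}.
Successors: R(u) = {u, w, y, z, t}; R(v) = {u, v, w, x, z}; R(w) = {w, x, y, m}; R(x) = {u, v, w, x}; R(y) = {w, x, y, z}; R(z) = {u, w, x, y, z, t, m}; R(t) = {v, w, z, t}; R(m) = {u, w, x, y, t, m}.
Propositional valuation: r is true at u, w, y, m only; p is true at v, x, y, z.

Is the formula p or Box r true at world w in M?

No

At w: p is false, Box r is false, so p or Box r is false.
  At w: Box r requires r at every successor {w, x, y, m}.
    r fails at x, so Box r is false at w.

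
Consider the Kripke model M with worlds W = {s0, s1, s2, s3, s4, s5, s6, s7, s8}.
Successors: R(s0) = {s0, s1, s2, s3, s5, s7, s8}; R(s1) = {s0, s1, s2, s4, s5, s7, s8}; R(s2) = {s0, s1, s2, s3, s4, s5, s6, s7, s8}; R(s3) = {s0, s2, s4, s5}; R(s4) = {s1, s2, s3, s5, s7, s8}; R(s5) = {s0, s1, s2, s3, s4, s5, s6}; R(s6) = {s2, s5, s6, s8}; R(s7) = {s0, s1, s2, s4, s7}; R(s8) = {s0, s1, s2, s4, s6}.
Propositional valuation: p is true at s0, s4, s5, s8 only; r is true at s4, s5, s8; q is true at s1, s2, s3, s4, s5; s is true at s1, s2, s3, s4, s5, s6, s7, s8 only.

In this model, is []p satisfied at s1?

Recall that []ψ holds at a world iff ψ holds at every accessible world, and <>ψ holds iff ψ holds at some accessible world.
At s1: []p requires p at every successor {s0, s1, s2, s4, s5, s7, s8}.
  p fails at s1, so []p is false at s1.

No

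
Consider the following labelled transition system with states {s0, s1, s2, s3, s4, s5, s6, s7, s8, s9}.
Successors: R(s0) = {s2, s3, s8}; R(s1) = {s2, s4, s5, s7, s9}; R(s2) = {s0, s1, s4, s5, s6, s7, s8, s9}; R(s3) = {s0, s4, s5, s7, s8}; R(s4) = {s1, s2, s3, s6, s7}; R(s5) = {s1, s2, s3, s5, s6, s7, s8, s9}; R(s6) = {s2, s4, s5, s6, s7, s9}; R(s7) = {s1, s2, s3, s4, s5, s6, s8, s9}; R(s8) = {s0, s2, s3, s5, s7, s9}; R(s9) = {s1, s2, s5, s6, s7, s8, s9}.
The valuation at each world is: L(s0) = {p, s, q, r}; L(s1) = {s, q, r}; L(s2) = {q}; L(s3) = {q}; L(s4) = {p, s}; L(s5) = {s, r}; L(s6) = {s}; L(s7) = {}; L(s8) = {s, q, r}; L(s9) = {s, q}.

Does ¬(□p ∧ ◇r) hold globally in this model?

Let φ = ¬(□p ∧ ◇r). Evaluate φ at each world:
  s0 (successors {s2, s3, s8}): φ is true.
  s1 (successors {s2, s4, s5, s7, s9}): φ is true.
  s2 (successors {s0, s1, s4, s5, s6, s7, s8, s9}): φ is true.
  s3 (successors {s0, s4, s5, s7, s8}): φ is true.
  s4 (successors {s1, s2, s3, s6, s7}): φ is true.
  s5 (successors {s1, s2, s3, s5, s6, s7, s8, s9}): φ is true.
  s6 (successors {s2, s4, s5, s6, s7, s9}): φ is true.
  s7 (successors {s1, s2, s3, s4, s5, s6, s8, s9}): φ is true.
  s8 (successors {s0, s2, s3, s5, s7, s9}): φ is true.
  s9 (successors {s1, s2, s5, s6, s7, s8, s9}): φ is true.
For instance, at s3:
  At s3: □p ∧ ◇r is false, so ¬(□p ∧ ◇r) is true.
    At s3: □p is false, ◇r is true, so □p ∧ ◇r is false.
      At s3: □p requires p at every successor {s0, s4, s5, s7, s8}.
        p fails at s5, so □p is false at s3.
      At s3: ◇r requires r at some successor in {s0, s4, s5, s7, s8}.
        r holds at s0, so ◇r is true at s3.

Yes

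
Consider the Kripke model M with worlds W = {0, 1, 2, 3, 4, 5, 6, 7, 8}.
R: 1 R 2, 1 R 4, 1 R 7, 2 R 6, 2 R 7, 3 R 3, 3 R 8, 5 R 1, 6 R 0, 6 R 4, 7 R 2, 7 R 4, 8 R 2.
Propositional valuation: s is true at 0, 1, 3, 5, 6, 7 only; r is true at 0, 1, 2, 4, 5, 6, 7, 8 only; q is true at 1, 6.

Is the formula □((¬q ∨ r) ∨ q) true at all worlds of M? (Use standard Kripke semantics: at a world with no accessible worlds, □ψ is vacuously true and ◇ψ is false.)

Let φ = □((¬q ∨ r) ∨ q). Evaluate φ at each world:
  0 (successors ∅): φ is true.
  1 (successors {2, 4, 7}): φ is true.
  2 (successors {6, 7}): φ is true.
  3 (successors {3, 8}): φ is true.
  4 (successors ∅): φ is true.
  5 (successors {1}): φ is true.
  6 (successors {0, 4}): φ is true.
  7 (successors {2, 4}): φ is true.
  8 (successors {2}): φ is true.
For instance, at 2:
  At 2: □((¬q ∨ r) ∨ q) requires (¬q ∨ r) ∨ q at every successor {6, 7}.
    At 6: (¬q ∨ r) ∨ q is true.
    At 7: (¬q ∨ r) ∨ q is true.
  So □((¬q ∨ r) ∨ q) is true at 2.

Yes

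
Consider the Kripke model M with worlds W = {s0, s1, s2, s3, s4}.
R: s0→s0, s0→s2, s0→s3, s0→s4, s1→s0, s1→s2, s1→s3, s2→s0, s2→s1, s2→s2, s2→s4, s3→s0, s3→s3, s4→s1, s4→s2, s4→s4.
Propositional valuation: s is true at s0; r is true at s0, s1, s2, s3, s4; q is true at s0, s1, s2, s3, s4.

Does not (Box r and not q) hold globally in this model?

Yes

Let φ = not (Box r and not q). Evaluate φ at each world:
  s0 (successors {s0, s2, s3, s4}): φ is true.
  s1 (successors {s0, s2, s3}): φ is true.
  s2 (successors {s0, s1, s2, s4}): φ is true.
  s3 (successors {s0, s3}): φ is true.
  s4 (successors {s1, s2, s4}): φ is true.
For instance, at s4:
  At s4: Box r and not q is false, so not (Box r and not q) is true.
    At s4: Box r is true, not q is false, so Box r and not q is false.
      At s4: Box r requires r at every successor {s1, s2, s4}.
        At s1: r is true.
        At s2: r is true.
        At s4: r is true.
      So Box r is true at s4.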